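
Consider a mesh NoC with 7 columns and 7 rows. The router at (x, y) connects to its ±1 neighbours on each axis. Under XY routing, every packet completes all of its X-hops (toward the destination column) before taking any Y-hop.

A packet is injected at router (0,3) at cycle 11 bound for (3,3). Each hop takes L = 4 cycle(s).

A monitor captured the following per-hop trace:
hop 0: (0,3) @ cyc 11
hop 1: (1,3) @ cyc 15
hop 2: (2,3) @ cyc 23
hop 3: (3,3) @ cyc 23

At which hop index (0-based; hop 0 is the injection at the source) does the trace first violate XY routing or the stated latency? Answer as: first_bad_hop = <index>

check 1→ d=(1,0) cyc+4: ok
check 2→ d=(1,0) cyc+8: BAD: Δcyc=8≠L

first_bad_hop = 2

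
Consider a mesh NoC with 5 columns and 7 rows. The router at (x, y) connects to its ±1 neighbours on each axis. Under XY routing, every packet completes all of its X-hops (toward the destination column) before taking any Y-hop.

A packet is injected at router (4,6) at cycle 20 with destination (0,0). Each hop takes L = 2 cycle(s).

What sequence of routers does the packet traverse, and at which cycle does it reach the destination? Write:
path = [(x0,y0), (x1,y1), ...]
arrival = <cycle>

  0. router=(4,6) cycle=20 (inject)
  1. router=(3,6) cycle=22 dir=W
  2. router=(2,6) cycle=24 dir=W
  3. router=(1,6) cycle=26 dir=W
  4. router=(0,6) cycle=28 dir=W
  5. router=(0,5) cycle=30 dir=S
  6. router=(0,4) cycle=32 dir=S
  7. router=(0,3) cycle=34 dir=S
  8. router=(0,2) cycle=36 dir=S
  9. router=(0,1) cycle=38 dir=S
  10. router=(0,0) cycle=40 dir=S

path = [(4,6), (3,6), (2,6), (1,6), (0,6), (0,5), (0,4), (0,3), (0,2), (0,1), (0,0)]
arrival = 40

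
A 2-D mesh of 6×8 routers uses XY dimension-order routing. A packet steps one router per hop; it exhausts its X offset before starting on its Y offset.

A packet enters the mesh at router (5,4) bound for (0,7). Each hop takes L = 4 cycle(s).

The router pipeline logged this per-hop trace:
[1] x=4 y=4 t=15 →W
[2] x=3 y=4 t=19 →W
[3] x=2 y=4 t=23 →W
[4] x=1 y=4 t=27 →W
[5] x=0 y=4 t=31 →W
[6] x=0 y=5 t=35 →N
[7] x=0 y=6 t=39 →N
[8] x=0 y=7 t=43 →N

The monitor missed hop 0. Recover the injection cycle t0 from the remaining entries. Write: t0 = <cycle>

t0 = 11

cyc[1] = 15 and cyc[k] = t0 + k·L for every k.
Subtract one hop: t0 = 15 − 4 = 11.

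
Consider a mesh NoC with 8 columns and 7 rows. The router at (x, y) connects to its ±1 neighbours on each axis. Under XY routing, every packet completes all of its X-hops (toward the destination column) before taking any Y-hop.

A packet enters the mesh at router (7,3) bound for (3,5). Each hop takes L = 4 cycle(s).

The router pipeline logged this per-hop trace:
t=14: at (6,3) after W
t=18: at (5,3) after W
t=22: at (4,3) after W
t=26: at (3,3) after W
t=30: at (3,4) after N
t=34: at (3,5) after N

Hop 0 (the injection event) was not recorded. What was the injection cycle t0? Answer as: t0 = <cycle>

At hop 1 the cycle is 14; in general cyc_k = t0 + kL.
Therefore t0 = 14 − L = 10.

t0 = 10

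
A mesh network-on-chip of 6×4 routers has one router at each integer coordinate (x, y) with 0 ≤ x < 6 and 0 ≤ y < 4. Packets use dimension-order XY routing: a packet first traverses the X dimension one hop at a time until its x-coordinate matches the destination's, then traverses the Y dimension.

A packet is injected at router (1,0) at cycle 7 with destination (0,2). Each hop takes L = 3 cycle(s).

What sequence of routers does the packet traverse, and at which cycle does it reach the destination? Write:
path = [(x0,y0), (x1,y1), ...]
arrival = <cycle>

src (1,0)  cyc=7
W→(0,0)  cyc=10
N→(0,1)  cyc=13
N→(0,2)  cyc=16

path = [(1,0), (0,0), (0,1), (0,2)]
arrival = 16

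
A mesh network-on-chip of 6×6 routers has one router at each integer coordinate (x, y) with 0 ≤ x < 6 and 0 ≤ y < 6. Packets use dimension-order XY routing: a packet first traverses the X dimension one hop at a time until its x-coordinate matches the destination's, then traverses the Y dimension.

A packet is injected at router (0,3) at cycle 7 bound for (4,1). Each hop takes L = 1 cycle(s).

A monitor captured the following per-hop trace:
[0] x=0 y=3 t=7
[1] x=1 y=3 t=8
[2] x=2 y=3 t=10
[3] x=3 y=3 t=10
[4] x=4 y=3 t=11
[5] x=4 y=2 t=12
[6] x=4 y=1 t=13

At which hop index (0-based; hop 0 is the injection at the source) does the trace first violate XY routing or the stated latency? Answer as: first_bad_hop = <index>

first_bad_hop = 2

  1: Δx=+1 Δy=+0 Δt=1 [ok]
  2: Δx=+1 Δy=+0 Δt=2 [BAD: Δcyc=2≠L]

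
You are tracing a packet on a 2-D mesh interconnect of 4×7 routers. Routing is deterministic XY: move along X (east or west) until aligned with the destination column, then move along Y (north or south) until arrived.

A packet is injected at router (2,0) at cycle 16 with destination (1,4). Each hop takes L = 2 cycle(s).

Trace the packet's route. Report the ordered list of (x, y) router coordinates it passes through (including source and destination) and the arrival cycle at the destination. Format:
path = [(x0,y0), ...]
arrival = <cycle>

[0] x=2 y=0 t=16
[1] x=1 y=0 t=18 →W
[2] x=1 y=1 t=20 →N
[3] x=1 y=2 t=22 →N
[4] x=1 y=3 t=24 →N
[5] x=1 y=4 t=26 →N

path = [(2,0), (1,0), (1,1), (1,2), (1,3), (1,4)]
arrival = 26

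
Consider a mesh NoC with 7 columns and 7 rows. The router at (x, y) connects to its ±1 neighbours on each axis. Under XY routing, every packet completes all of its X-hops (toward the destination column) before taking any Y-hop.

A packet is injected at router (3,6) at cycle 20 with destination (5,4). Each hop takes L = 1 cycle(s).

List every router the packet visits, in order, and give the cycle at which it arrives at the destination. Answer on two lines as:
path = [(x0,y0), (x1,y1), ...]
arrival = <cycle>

hop 0: (3,6) @ cyc 20
hop 1: (4,6) @ cyc 21  [E]
hop 2: (5,6) @ cyc 22  [E]
hop 3: (5,5) @ cyc 23  [S]
hop 4: (5,4) @ cyc 24  [S]

path = [(3,6), (4,6), (5,6), (5,5), (5,4)]
arrival = 24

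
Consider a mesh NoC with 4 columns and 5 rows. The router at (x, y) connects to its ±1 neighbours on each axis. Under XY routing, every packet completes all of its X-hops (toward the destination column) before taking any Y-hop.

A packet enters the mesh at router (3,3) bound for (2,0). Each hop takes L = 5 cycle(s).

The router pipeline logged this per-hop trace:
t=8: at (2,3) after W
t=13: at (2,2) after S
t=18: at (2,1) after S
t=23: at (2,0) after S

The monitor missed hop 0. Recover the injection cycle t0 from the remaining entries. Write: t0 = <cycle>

Hop 1 reached at cycle 8; hop k is at t0 + k·L.
Therefore t0 = 8 − L = 3.

t0 = 3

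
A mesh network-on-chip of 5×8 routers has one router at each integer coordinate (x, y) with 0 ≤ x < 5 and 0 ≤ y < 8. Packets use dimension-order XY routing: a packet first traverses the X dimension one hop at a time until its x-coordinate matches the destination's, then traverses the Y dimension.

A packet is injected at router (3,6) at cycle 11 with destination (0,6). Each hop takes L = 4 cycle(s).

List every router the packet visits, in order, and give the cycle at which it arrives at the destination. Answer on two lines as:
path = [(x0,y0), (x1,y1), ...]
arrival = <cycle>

  0. router=(3,6) cycle=11 (inject)
  1. router=(2,6) cycle=15 dir=W
  2. router=(1,6) cycle=19 dir=W
  3. router=(0,6) cycle=23 dir=W

path = [(3,6), (2,6), (1,6), (0,6)]
arrival = 23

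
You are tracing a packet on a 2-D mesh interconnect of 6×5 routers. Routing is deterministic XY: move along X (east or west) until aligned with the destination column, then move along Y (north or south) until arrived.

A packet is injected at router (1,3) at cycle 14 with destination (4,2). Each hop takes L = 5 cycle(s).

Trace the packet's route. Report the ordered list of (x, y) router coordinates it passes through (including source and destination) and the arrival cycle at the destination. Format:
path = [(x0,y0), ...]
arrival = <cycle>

path = [(1,3), (2,3), (3,3), (4,3), (4,2)]
arrival = 34

#0 — 1,3 | c14
#1 — 2,3 | c19 | E
#2 — 3,3 | c24 | E
#3 — 4,3 | c29 | E
#4 — 4,2 | c34 | S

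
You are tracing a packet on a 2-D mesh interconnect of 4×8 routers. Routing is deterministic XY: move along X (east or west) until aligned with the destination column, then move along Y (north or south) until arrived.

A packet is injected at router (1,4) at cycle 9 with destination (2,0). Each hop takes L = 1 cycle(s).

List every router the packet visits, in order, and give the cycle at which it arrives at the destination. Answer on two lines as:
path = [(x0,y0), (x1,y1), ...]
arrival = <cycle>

t=9: at (1,4)
t=10: at (2,4) after E
t=11: at (2,3) after S
t=12: at (2,2) after S
t=13: at (2,1) after S
t=14: at (2,0) after S

path = [(1,4), (2,4), (2,3), (2,2), (2,1), (2,0)]
arrival = 14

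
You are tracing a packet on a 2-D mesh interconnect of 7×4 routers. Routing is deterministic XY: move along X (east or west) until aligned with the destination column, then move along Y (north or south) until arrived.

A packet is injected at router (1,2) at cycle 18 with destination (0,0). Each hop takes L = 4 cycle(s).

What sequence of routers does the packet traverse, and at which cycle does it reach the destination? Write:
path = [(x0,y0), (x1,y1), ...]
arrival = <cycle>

path = [(1,2), (0,2), (0,1), (0,0)]
arrival = 30

src (1,2)  cyc=18
W→(0,2)  cyc=22
S→(0,1)  cyc=26
S→(0,0)  cyc=30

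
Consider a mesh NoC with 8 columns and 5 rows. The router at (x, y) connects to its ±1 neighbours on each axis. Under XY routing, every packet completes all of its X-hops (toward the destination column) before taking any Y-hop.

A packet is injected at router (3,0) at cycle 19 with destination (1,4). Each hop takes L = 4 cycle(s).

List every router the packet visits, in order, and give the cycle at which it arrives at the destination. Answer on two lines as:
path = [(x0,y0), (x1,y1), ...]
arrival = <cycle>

path = [(3,0), (2,0), (1,0), (1,1), (1,2), (1,3), (1,4)]
arrival = 43

  0. router=(3,0) cycle=19 (inject)
  1. router=(2,0) cycle=23 dir=W
  2. router=(1,0) cycle=27 dir=W
  3. router=(1,1) cycle=31 dir=N
  4. router=(1,2) cycle=35 dir=N
  5. router=(1,3) cycle=39 dir=N
  6. router=(1,4) cycle=43 dir=N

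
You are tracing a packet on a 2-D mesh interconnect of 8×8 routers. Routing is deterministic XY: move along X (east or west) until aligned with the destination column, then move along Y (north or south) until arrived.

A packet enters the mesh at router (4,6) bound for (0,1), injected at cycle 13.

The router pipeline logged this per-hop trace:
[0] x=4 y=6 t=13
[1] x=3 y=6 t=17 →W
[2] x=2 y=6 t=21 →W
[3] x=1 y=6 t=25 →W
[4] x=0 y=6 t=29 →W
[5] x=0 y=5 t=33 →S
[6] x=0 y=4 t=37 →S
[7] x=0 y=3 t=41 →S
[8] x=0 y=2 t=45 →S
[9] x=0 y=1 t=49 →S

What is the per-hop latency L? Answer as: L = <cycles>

Between hops 0 and 1 the cycle counter advances 17 − 13 = 4.
Per-hop latency L = Δcyc = 4.

L = 4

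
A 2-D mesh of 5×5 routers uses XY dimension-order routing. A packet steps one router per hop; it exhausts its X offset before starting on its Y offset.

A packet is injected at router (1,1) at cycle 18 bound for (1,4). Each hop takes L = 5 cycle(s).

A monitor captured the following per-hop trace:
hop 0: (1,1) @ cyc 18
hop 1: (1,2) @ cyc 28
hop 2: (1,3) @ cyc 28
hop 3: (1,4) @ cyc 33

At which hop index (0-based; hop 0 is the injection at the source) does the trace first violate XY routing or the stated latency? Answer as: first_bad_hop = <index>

check 1→ d=(0,1) cyc+10: BAD: Δcyc=10≠L

first_bad_hop = 1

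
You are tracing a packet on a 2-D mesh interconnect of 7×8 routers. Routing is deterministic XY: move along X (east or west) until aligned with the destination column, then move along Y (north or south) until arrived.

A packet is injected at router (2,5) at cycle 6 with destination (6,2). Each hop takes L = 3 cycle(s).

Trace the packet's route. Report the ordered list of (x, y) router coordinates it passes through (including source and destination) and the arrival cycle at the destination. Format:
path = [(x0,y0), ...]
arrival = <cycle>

[0] x=2 y=5 t=6
[1] x=3 y=5 t=9 →E
[2] x=4 y=5 t=12 →E
[3] x=5 y=5 t=15 →E
[4] x=6 y=5 t=18 →E
[5] x=6 y=4 t=21 →S
[6] x=6 y=3 t=24 →S
[7] x=6 y=2 t=27 →S

path = [(2,5), (3,5), (4,5), (5,5), (6,5), (6,4), (6,3), (6,2)]
arrival = 27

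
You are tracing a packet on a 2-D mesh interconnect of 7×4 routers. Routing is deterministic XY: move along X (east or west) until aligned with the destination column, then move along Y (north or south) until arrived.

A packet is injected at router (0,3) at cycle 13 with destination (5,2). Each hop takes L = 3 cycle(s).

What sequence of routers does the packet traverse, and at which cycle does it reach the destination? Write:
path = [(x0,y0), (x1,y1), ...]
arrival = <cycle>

t=13: at (0,3)
t=16: at (1,3) after E
t=19: at (2,3) after E
t=22: at (3,3) after E
t=25: at (4,3) after E
t=28: at (5,3) after E
t=31: at (5,2) after S

path = [(0,3), (1,3), (2,3), (3,3), (4,3), (5,3), (5,2)]
arrival = 31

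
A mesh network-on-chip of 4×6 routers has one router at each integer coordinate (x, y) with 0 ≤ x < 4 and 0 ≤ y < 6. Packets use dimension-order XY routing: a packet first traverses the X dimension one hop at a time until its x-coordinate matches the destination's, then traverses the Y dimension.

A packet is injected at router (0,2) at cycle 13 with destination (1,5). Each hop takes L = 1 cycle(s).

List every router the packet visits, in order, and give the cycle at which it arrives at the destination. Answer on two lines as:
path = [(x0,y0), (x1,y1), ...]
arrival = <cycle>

src (0,2)  cyc=13
E→(1,2)  cyc=14
N→(1,3)  cyc=15
N→(1,4)  cyc=16
N→(1,5)  cyc=17

path = [(0,2), (1,2), (1,3), (1,4), (1,5)]
arrival = 17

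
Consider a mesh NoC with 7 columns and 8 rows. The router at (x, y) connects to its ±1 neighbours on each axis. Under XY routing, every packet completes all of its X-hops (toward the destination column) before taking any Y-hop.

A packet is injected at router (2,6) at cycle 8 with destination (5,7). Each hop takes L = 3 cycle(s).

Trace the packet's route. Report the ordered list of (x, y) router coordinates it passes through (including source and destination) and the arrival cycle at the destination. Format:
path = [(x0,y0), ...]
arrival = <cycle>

src (2,6)  cyc=8
E→(3,6)  cyc=11
E→(4,6)  cyc=14
E→(5,6)  cyc=17
N→(5,7)  cyc=20

path = [(2,6), (3,6), (4,6), (5,6), (5,7)]
arrival = 20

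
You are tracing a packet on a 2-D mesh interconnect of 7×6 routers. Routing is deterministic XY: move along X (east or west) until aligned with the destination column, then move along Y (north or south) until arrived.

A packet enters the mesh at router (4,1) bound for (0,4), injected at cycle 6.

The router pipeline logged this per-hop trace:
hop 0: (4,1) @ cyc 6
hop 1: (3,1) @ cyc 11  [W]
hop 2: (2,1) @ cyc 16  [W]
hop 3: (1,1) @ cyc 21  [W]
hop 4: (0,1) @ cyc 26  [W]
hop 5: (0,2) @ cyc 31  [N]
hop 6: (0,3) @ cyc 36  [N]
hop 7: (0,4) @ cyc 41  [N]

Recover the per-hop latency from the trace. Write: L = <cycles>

cyc[1] − cyc[0] = 11 − 6 = 5.
Per-hop latency L = Δcyc = 5.

L = 5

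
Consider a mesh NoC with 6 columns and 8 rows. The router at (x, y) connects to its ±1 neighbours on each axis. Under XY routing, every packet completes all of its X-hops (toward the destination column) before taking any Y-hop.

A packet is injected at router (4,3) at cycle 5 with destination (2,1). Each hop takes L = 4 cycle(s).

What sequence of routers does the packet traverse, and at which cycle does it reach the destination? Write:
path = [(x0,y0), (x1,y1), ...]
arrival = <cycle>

path = [(4,3), (3,3), (2,3), (2,2), (2,1)]
arrival = 21

[0] x=4 y=3 t=5
[1] x=3 y=3 t=9 →W
[2] x=2 y=3 t=13 →W
[3] x=2 y=2 t=17 →S
[4] x=2 y=1 t=21 →S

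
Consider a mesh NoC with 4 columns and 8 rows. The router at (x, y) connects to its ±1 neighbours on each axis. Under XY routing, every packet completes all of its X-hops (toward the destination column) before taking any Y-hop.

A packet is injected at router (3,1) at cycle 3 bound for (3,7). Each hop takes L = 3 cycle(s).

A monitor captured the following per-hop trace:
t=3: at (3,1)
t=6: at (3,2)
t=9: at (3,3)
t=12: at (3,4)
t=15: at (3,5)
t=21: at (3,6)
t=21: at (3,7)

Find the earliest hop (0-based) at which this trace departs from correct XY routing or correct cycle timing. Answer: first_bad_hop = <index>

first_bad_hop = 5

hop 1: step (+0,+1), +3 cyc — ok
hop 2: step (+0,+1), +3 cyc — ok
hop 3: step (+0,+1), +3 cyc — ok
hop 4: step (+0,+1), +3 cyc — ok
hop 5: step (+0,+1), +6 cyc — BAD: Δcyc=6≠L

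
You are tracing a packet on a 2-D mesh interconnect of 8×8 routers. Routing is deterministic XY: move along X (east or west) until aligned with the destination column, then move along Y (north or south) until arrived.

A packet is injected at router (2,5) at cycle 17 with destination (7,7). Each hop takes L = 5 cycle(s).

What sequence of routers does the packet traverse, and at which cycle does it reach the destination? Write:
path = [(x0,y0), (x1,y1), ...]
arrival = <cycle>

  0. router=(2,5) cycle=17 (inject)
  1. router=(3,5) cycle=22 dir=E
  2. router=(4,5) cycle=27 dir=E
  3. router=(5,5) cycle=32 dir=E
  4. router=(6,5) cycle=37 dir=E
  5. router=(7,5) cycle=42 dir=E
  6. router=(7,6) cycle=47 dir=N
  7. router=(7,7) cycle=52 dir=N

path = [(2,5), (3,5), (4,5), (5,5), (6,5), (7,5), (7,6), (7,7)]
arrival = 52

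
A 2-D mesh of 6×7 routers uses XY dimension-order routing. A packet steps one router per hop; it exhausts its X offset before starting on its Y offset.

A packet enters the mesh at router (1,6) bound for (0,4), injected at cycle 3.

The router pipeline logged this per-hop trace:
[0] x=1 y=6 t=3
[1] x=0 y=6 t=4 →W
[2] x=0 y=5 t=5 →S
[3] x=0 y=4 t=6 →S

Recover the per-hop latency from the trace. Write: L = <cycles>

L = 1

Δcyc across hop 0→1: 4 − 3 = 1.
That increment is L by definition: L = 1.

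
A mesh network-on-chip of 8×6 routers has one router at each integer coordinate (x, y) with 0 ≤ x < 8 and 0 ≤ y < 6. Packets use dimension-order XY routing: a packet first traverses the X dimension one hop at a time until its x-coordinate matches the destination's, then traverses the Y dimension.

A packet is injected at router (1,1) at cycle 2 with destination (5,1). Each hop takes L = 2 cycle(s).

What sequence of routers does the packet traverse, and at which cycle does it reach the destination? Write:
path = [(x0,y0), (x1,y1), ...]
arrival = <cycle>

path = [(1,1), (2,1), (3,1), (4,1), (5,1)]
arrival = 10

  0. router=(1,1) cycle=2 (inject)
  1. router=(2,1) cycle=4 dir=E
  2. router=(3,1) cycle=6 dir=E
  3. router=(4,1) cycle=8 dir=E
  4. router=(5,1) cycle=10 dir=E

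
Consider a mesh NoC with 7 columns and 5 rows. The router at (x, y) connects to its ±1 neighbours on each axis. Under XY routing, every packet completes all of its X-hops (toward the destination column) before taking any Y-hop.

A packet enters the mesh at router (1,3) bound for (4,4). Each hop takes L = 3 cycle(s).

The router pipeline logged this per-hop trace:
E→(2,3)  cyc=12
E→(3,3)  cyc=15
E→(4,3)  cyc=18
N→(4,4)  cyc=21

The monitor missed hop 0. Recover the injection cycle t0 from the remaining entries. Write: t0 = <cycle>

t0 = 9

At hop 1 the cycle is 12; in general cyc_k = t0 + kL.
So t0 = 12 − 1·3 = 9.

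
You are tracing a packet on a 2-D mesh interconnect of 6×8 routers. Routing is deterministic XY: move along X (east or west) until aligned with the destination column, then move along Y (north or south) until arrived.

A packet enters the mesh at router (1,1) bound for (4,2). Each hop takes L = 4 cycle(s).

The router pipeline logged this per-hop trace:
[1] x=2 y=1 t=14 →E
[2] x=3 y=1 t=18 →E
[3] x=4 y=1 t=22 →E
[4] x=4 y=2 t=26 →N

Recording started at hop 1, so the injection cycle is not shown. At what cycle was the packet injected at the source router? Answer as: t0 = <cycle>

cyc[1] = 14 and cyc[k] = t0 + k·L for every k.
Therefore t0 = 14 − L = 10.

t0 = 10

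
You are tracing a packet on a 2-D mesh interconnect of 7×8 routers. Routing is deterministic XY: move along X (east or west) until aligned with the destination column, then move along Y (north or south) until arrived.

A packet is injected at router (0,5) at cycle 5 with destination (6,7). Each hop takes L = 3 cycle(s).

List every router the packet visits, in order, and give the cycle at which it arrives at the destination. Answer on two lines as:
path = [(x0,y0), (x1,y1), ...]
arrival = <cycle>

  0. router=(0,5) cycle=5 (inject)
  1. router=(1,5) cycle=8 dir=E
  2. router=(2,5) cycle=11 dir=E
  3. router=(3,5) cycle=14 dir=E
  4. router=(4,5) cycle=17 dir=E
  5. router=(5,5) cycle=20 dir=E
  6. router=(6,5) cycle=23 dir=E
  7. router=(6,6) cycle=26 dir=N
  8. router=(6,7) cycle=29 dir=N

path = [(0,5), (1,5), (2,5), (3,5), (4,5), (5,5), (6,5), (6,6), (6,7)]
arrival = 29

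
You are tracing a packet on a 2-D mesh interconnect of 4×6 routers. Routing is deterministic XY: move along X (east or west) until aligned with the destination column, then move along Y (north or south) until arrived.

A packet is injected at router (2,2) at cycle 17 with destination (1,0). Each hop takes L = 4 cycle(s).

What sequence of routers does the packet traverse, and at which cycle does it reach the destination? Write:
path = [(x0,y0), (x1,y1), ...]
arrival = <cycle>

path = [(2,2), (1,2), (1,1), (1,0)]
arrival = 29

t=17: at (2,2)
t=21: at (1,2) after W
t=25: at (1,1) after S
t=29: at (1,0) after S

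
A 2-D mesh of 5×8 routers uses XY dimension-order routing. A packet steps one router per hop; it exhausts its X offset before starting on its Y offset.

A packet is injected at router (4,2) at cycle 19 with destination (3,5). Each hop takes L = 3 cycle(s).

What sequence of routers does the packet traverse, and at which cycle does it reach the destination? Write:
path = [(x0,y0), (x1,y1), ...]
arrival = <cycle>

t=19: at (4,2)
t=22: at (3,2) after W
t=25: at (3,3) after N
t=28: at (3,4) after N
t=31: at (3,5) after N

path = [(4,2), (3,2), (3,3), (3,4), (3,5)]
arrival = 31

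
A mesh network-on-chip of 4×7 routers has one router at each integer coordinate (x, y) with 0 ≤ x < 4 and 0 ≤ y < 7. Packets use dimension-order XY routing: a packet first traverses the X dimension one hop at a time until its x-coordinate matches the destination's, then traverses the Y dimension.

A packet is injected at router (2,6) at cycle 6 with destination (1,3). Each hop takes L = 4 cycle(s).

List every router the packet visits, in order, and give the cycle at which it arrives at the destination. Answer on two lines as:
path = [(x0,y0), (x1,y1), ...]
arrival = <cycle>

path = [(2,6), (1,6), (1,5), (1,4), (1,3)]
arrival = 22

[0] x=2 y=6 t=6
[1] x=1 y=6 t=10 →W
[2] x=1 y=5 t=14 →S
[3] x=1 y=4 t=18 →S
[4] x=1 y=3 t=22 →S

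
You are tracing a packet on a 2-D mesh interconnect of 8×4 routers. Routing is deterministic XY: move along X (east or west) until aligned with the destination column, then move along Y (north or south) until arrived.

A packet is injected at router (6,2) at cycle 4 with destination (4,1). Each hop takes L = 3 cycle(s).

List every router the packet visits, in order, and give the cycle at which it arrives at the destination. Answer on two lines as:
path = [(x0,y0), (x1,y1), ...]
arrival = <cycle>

  0. router=(6,2) cycle=4 (inject)
  1. router=(5,2) cycle=7 dir=W
  2. router=(4,2) cycle=10 dir=W
  3. router=(4,1) cycle=13 dir=S

path = [(6,2), (5,2), (4,2), (4,1)]
arrival = 13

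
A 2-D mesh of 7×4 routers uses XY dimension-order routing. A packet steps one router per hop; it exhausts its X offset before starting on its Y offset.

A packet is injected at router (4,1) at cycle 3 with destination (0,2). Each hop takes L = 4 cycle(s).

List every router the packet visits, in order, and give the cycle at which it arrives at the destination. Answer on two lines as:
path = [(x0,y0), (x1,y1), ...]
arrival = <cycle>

path = [(4,1), (3,1), (2,1), (1,1), (0,1), (0,2)]
arrival = 23

[0] x=4 y=1 t=3
[1] x=3 y=1 t=7 →W
[2] x=2 y=1 t=11 →W
[3] x=1 y=1 t=15 →W
[4] x=0 y=1 t=19 →W
[5] x=0 y=2 t=23 →N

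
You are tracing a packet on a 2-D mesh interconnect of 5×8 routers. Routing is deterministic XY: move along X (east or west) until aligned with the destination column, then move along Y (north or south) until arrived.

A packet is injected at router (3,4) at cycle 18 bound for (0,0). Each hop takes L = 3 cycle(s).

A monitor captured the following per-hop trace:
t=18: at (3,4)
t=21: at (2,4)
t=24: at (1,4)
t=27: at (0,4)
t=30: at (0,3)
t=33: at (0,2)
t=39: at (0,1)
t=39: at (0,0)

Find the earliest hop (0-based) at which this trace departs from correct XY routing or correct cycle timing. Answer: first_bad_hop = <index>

  1: Δx=-1 Δy=+0 Δt=3 [ok]
  2: Δx=-1 Δy=+0 Δt=3 [ok]
  3: Δx=-1 Δy=+0 Δt=3 [ok]
  4: Δx=+0 Δy=-1 Δt=3 [ok]
  5: Δx=+0 Δy=-1 Δt=3 [ok]
  6: Δx=+0 Δy=-1 Δt=6 [BAD: Δcyc=6≠L]

first_bad_hop = 6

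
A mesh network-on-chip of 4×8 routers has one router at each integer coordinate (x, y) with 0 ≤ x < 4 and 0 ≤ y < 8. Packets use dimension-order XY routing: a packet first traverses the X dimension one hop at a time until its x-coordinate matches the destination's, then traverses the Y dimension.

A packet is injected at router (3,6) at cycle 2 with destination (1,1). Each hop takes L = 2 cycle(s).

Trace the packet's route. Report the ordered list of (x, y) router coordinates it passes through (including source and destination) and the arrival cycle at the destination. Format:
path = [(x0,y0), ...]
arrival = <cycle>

[0] x=3 y=6 t=2
[1] x=2 y=6 t=4 →W
[2] x=1 y=6 t=6 →W
[3] x=1 y=5 t=8 →S
[4] x=1 y=4 t=10 →S
[5] x=1 y=3 t=12 →S
[6] x=1 y=2 t=14 →S
[7] x=1 y=1 t=16 →S

path = [(3,6), (2,6), (1,6), (1,5), (1,4), (1,3), (1,2), (1,1)]
arrival = 16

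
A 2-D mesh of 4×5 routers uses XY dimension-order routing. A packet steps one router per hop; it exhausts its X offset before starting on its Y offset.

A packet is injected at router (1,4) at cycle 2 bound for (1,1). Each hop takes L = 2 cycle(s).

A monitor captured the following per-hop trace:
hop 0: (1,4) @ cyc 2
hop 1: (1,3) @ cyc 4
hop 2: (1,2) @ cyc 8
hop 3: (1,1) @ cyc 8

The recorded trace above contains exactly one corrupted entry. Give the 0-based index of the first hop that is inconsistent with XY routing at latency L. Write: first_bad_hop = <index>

[1] (+0,-1) / 2c ⇒ ok
[2] (+0,-1) / 4c ⇒ BAD: Δcyc=4≠L

first_bad_hop = 2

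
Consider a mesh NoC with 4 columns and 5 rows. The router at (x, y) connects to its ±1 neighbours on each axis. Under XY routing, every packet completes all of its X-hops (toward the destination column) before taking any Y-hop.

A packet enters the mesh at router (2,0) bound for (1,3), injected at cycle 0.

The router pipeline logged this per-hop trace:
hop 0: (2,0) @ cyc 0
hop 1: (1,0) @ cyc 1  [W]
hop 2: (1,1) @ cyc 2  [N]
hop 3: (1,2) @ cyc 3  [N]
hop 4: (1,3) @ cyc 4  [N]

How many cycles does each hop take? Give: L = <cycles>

Between hops 0 and 1 the cycle counter advances 1 − 0 = 1.
That increment is L by definition: L = 1.

L = 1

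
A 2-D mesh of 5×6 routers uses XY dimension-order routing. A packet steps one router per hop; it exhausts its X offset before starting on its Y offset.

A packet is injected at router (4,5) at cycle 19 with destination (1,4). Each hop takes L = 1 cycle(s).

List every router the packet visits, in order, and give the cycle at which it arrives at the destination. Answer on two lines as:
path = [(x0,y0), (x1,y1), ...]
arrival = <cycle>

#0 — 4,5 | c19
#1 — 3,5 | c20 | W
#2 — 2,5 | c21 | W
#3 — 1,5 | c22 | W
#4 — 1,4 | c23 | S

path = [(4,5), (3,5), (2,5), (1,5), (1,4)]
arrival = 23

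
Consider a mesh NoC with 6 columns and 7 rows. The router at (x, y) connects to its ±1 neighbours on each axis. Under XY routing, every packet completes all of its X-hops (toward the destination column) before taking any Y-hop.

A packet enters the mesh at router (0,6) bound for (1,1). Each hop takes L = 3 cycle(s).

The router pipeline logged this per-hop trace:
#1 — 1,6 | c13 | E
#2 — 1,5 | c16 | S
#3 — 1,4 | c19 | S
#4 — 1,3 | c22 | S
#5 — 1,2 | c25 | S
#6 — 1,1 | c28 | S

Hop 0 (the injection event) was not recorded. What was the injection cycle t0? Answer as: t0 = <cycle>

Hop 1 reached at cycle 13; hop k is at t0 + k·L.
Therefore t0 = 13 − L = 10.

t0 = 10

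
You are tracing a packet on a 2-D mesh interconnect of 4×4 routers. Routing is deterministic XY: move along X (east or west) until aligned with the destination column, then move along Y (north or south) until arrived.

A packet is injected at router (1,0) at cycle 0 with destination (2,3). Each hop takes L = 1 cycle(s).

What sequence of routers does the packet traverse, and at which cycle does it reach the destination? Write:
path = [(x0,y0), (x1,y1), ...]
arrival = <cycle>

path = [(1,0), (2,0), (2,1), (2,2), (2,3)]
arrival = 4

[0] x=1 y=0 t=0
[1] x=2 y=0 t=1 →E
[2] x=2 y=1 t=2 →N
[3] x=2 y=2 t=3 →N
[4] x=2 y=3 t=4 →N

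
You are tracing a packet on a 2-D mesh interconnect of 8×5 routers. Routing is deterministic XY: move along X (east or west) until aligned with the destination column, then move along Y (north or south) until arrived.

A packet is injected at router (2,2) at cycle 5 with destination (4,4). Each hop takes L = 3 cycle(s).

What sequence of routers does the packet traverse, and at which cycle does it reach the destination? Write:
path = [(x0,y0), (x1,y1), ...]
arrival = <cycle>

#0 — 2,2 | c5
#1 — 3,2 | c8 | E
#2 — 4,2 | c11 | E
#3 — 4,3 | c14 | N
#4 — 4,4 | c17 | N

path = [(2,2), (3,2), (4,2), (4,3), (4,4)]
arrival = 17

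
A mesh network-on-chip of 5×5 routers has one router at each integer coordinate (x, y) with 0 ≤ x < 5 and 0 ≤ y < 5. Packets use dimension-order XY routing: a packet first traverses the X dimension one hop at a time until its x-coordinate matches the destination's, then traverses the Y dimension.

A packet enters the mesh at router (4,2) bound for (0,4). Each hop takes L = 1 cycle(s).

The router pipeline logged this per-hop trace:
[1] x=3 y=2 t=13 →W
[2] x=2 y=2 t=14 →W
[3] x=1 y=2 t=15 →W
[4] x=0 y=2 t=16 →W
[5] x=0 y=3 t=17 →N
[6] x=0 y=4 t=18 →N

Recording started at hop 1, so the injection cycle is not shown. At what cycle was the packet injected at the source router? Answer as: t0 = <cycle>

t0 = 12

Hop 1 reached at cycle 13; hop k is at t0 + k·L.
So t0 = 13 − 1·1 = 12.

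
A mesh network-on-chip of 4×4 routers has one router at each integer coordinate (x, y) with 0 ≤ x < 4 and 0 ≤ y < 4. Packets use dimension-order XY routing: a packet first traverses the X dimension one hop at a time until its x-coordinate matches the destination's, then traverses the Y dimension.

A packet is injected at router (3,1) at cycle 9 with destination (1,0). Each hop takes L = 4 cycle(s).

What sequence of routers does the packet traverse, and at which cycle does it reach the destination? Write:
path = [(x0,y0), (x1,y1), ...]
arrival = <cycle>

path = [(3,1), (2,1), (1,1), (1,0)]
arrival = 21

[0] x=3 y=1 t=9
[1] x=2 y=1 t=13 →W
[2] x=1 y=1 t=17 →W
[3] x=1 y=0 t=21 →S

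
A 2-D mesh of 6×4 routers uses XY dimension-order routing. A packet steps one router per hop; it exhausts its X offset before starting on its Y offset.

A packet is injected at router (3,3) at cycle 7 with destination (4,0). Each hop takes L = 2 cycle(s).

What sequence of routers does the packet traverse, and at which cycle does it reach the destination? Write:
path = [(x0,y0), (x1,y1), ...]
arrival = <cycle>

hop 0: (3,3) @ cyc 7
hop 1: (4,3) @ cyc 9  [E]
hop 2: (4,2) @ cyc 11  [S]
hop 3: (4,1) @ cyc 13  [S]
hop 4: (4,0) @ cyc 15  [S]

path = [(3,3), (4,3), (4,2), (4,1), (4,0)]
arrival = 15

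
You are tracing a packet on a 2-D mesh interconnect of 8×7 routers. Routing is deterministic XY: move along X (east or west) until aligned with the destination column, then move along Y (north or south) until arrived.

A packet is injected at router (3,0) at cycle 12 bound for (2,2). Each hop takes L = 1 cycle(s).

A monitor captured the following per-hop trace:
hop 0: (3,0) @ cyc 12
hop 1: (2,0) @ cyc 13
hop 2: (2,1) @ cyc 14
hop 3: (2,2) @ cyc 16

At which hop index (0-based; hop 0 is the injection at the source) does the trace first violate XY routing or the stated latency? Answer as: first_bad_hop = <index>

check 1→ d=(-1,0) cyc+1: ok
check 2→ d=(0,1) cyc+1: ok
check 3→ d=(0,1) cyc+2: BAD: Δcyc=2≠L

first_bad_hop = 3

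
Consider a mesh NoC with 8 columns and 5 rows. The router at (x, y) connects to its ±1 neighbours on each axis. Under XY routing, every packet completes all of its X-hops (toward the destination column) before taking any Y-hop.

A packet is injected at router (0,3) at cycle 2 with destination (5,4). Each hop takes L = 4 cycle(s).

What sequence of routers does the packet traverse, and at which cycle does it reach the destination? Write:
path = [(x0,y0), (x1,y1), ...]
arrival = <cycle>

#0 — 0,3 | c2
#1 — 1,3 | c6 | E
#2 — 2,3 | c10 | E
#3 — 3,3 | c14 | E
#4 — 4,3 | c18 | E
#5 — 5,3 | c22 | E
#6 — 5,4 | c26 | N

path = [(0,3), (1,3), (2,3), (3,3), (4,3), (5,3), (5,4)]
arrival = 26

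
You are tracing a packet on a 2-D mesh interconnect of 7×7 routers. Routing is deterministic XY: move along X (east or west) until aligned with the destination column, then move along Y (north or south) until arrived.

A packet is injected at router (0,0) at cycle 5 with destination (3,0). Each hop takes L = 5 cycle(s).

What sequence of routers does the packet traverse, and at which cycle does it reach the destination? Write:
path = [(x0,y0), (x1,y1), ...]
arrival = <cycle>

t=5: at (0,0)
t=10: at (1,0) after E
t=15: at (2,0) after E
t=20: at (3,0) after E

path = [(0,0), (1,0), (2,0), (3,0)]
arrival = 20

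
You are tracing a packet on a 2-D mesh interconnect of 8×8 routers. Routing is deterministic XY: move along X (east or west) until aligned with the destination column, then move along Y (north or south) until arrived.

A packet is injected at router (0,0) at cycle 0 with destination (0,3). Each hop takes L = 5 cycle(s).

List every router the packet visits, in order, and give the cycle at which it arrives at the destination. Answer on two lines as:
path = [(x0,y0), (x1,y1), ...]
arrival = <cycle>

  0. router=(0,0) cycle=0 (inject)
  1. router=(0,1) cycle=5 dir=N
  2. router=(0,2) cycle=10 dir=N
  3. router=(0,3) cycle=15 dir=N

path = [(0,0), (0,1), (0,2), (0,3)]
arrival = 15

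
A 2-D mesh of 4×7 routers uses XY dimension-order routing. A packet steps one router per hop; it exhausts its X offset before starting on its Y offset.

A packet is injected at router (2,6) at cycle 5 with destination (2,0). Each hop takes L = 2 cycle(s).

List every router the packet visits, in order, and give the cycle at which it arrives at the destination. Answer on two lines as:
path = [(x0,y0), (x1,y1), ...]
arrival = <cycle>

t=5: at (2,6)
t=7: at (2,5) after S
t=9: at (2,4) after S
t=11: at (2,3) after S
t=13: at (2,2) after S
t=15: at (2,1) after S
t=17: at (2,0) after S

path = [(2,6), (2,5), (2,4), (2,3), (2,2), (2,1), (2,0)]
arrival = 17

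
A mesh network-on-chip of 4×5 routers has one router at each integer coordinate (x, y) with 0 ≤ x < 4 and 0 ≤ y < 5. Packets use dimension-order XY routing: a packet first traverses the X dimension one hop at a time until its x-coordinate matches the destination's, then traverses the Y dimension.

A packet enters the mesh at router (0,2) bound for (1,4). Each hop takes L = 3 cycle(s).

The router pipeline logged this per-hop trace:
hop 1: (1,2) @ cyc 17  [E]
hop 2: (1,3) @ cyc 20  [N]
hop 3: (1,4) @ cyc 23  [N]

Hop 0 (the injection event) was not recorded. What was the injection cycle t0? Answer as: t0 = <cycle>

cyc[1] = 17 and cyc[k] = t0 + k·L for every k.
t0 = cyc[1] − L = 17 − 3 = 14.

t0 = 14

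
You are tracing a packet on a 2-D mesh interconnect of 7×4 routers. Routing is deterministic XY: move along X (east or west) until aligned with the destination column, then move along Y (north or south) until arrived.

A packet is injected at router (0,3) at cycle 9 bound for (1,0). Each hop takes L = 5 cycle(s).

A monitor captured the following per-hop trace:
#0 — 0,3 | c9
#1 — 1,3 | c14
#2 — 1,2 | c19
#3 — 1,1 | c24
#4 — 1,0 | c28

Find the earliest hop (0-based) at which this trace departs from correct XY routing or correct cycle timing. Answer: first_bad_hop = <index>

[1] (+1,+0) / 5c ⇒ ok
[2] (+0,-1) / 5c ⇒ ok
[3] (+0,-1) / 5c ⇒ ok
[4] (+0,-1) / 4c ⇒ BAD: Δcyc=4≠L

first_bad_hop = 4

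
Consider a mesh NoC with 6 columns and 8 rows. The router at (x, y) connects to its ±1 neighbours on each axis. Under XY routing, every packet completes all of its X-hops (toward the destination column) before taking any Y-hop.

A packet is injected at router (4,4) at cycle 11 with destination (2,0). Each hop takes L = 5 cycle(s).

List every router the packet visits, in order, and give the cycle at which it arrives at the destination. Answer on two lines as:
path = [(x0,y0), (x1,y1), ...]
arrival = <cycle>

path = [(4,4), (3,4), (2,4), (2,3), (2,2), (2,1), (2,0)]
arrival = 41

#0 — 4,4 | c11
#1 — 3,4 | c16 | W
#2 — 2,4 | c21 | W
#3 — 2,3 | c26 | S
#4 — 2,2 | c31 | S
#5 — 2,1 | c36 | S
#6 — 2,0 | c41 | S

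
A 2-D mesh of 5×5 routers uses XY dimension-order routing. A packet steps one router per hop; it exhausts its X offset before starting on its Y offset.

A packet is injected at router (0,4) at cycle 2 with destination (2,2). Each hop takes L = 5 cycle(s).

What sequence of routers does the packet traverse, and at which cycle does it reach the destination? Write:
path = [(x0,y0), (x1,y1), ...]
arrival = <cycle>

path = [(0,4), (1,4), (2,4), (2,3), (2,2)]
arrival = 22

hop 0: (0,4) @ cyc 2
hop 1: (1,4) @ cyc 7  [E]
hop 2: (2,4) @ cyc 12  [E]
hop 3: (2,3) @ cyc 17  [S]
hop 4: (2,2) @ cyc 22  [S]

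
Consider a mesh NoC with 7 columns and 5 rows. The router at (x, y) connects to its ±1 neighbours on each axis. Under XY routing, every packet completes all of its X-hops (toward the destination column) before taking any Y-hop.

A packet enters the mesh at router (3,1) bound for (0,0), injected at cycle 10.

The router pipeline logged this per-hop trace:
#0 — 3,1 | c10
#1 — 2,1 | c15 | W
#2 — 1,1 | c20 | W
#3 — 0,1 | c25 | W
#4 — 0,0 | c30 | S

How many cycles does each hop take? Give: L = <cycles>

Between hops 0 and 1 the cycle counter advances 15 − 10 = 5.
That increment is L by definition: L = 5.

L = 5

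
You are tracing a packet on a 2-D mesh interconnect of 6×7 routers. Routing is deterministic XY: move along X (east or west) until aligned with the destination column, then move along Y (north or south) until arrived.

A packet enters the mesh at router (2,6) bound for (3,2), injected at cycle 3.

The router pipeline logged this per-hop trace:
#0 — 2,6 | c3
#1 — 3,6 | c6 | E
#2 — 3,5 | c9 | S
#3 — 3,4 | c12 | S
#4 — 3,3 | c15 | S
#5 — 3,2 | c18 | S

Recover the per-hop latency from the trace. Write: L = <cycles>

L = 3

cyc[1] − cyc[0] = 6 − 3 = 3.
Each hop adds L, hence L = 3.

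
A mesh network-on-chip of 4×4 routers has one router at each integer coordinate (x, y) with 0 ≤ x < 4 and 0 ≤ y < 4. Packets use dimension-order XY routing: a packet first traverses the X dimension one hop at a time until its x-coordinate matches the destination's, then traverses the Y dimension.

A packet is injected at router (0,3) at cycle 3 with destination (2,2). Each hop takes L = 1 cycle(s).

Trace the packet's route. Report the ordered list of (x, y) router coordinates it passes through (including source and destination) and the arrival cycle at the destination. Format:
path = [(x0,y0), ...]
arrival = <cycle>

[0] x=0 y=3 t=3
[1] x=1 y=3 t=4 →E
[2] x=2 y=3 t=5 →E
[3] x=2 y=2 t=6 →S

path = [(0,3), (1,3), (2,3), (2,2)]
arrival = 6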